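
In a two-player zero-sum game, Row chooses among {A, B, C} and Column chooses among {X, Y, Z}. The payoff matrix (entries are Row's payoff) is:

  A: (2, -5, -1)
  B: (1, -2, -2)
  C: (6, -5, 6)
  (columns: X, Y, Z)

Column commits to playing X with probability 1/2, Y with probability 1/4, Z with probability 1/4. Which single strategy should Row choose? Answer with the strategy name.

C

Expected payoff of A: (1/2)·2 + (1/4)·(-5) + (1/4)·(-1) = -1/2.
Expected payoff of B: (1/2)·1 + (1/4)·(-2) + (1/4)·(-2) = -1/2.
Expected payoff of C: (1/2)·6 + (1/4)·(-5) + (1/4)·6 = 13/4.
The largest is 13/4, so Row's best response is C.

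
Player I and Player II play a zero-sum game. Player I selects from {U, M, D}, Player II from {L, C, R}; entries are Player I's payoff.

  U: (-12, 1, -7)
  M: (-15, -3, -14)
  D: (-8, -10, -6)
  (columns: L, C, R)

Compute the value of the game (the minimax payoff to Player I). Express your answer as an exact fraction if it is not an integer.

-128/15

Row minima: U → -12, M → -15, D → -10; maximin = -10.
Column maxima: L → -8, C → 1, R → -6; minimax = -8.
-10 ≠ -8, so there is no saddle point; optimal play is mixed.
M is strictly dominated by U, so Player I never plays it.
R is strictly dominated by L (it gives Player I strictly more in every row), so Player II never plays it.
On the remaining 2×2 (U, D vs L, C):
Let Player I play U with probability p. Expected payoff against L: (-12)p + (-8)(1−p) = −4p − 8; against C: 1p + (-10)(1−p) = 11p − 10.
Setting these equal: −4p − 8 = 11p − 10 ⇒ −15p = -2 ⇒ p = 2/15, and the value is (-4)·(2/15) − 8 = -128/15.
For Player II: with q = P(L), equating U's and D's payoffs gives −13q + 1 = 2q − 10 ⇒ q = 11/15.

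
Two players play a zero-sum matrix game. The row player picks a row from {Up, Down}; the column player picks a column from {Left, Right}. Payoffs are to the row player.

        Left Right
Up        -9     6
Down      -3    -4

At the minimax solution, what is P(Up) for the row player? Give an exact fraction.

Row minima: Up → -9, Down → -4; maximin = -4.
Column maxima: Left → -3, Right → 6; minimax = -3.
-4 ≠ -3, so there is no saddle point; optimal play is mixed.
Let the row player play Up with probability p. Expected payoff against Left: (-9)p + (-3)(1−p) = −6p − 3; against Right: 6p + (-4)(1−p) = 10p − 4.
Setting these equal: −6p − 3 = 10p − 4 ⇒ −16p = -1 ⇒ p = 1/16, and the value is (-6)·(1/16) − 3 = -27/8.
For the column player: with q = P(Left), equating Up's and Down's payoffs gives −15q + 6 = q − 4 ⇒ q = 5/8.

1/16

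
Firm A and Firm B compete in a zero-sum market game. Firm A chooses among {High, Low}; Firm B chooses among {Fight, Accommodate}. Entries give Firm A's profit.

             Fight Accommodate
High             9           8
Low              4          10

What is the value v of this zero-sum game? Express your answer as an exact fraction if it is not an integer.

Row minima: High → 8, Low → 4; maximin = 8.
Column maxima: Fight → 9, Accommodate → 10; minimax = 9.
8 ≠ 9, so there is no saddle point; optimal play is mixed.
Let Firm A play High with probability p. Expected payoff against Fight: 9p + 4(1−p) = 5p + 4; against Accommodate: 8p + 10(1−p) = −2p + 10.
Setting these equal: 5p + 4 = −2p + 10 ⇒ 7p = 6 ⇒ p = 6/7, and the value is (5)·(6/7) + 4 = 58/7.
For Firm B: with q = P(Fight), equating High's and Low's payoffs gives q + 8 = −6q + 10 ⇒ q = 2/7.

58/7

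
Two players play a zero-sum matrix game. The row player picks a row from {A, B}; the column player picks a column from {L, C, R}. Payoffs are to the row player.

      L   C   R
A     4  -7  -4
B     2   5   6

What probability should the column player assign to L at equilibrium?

6/7

Row minima: A → -7, B → 2; maximin = 2.
Column maxima: L → 4, C → 5, R → 6; minimax = 4.
2 ≠ 4, so there is no saddle point; optimal play is mixed.
R is strictly dominated by C (it gives the row player strictly more in every row), so the column player never plays it.
On the remaining 2×2 (A, B vs L, C):
Let the row player play A with probability p. Expected payoff against L: 4p + 2(1−p) = 2p + 2; against C: (-7)p + 5(1−p) = −12p + 5.
Setting these equal: 2p + 2 = −12p + 5 ⇒ 14p = 3 ⇒ p = 3/14, and the value is (2)·(3/14) + 2 = 17/7.
For the column player: with q = P(L), equating A's and B's payoffs gives 11q − 7 = −3q + 5 ⇒ q = 6/7.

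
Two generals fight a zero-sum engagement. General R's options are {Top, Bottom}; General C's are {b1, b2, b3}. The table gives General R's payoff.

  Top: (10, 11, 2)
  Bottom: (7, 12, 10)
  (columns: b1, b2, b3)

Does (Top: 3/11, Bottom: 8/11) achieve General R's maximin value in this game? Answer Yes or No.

Against b1 this mix gives (3/11)·10 + (8/11)·7 = 86/11.
Against b2 this mix gives (3/11)·11 + (8/11)·12 = 129/11.
Against b3 this mix gives (3/11)·2 + (8/11)·10 = 86/11.
All of General C's active replies (b1, b3) yield 86/11, and no column does worse for General R. The mix makes General C indifferent and guarantees 86/11, so it is optimal.

Yes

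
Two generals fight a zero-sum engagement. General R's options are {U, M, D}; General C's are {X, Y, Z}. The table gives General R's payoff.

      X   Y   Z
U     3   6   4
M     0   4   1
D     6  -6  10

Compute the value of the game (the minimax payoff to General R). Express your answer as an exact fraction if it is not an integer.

Row minima: U → 3, M → 0, D → -6; maximin = 3.
Column maxima: X → 6, Y → 6, Z → 10; minimax = 6.
3 ≠ 6, so there is no saddle point; optimal play is mixed.
M is strictly dominated by U, so General R never plays it.
Z is strictly dominated by X (it gives General R strictly more in every row), so General C never plays it.
On the remaining 2×2 (U, D vs X, Y):
Let General R play U with probability p. Expected payoff against X: 3p + 6(1−p) = −3p + 6; against Y: 6p + (-6)(1−p) = 12p − 6.
Setting these equal: −3p + 6 = 12p − 6 ⇒ −15p = -12 ⇒ p = 4/5, and the value is (-3)·(4/5) + 6 = 18/5.
For General C: with q = P(X), equating U's and D's payoffs gives −3q + 6 = 12q − 6 ⇒ q = 4/5.

18/5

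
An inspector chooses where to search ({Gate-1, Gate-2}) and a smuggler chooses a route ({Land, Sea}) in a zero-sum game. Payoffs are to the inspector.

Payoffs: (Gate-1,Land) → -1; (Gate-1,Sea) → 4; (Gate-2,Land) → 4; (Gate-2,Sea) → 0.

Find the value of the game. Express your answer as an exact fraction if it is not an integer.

Row minima: Gate-1 → -1, Gate-2 → 0; maximin = 0.
Column maxima: Land → 4, Sea → 4; minimax = 4.
0 ≠ 4, so there is no saddle point; optimal play is mixed.
Let the inspector play Gate-1 with probability p. Expected payoff against Land: (-1)p + 4(1−p) = −5p + 4; against Sea: 4p + 0(1−p) = 4p.
Setting these equal: −5p + 4 = 4p ⇒ −9p = -4 ⇒ p = 4/9, and the value is (-5)·(4/9) + 4 = 16/9.
For the smuggler: with q = P(Land), equating Gate-1's and Gate-2's payoffs gives −5q + 4 = 4q ⇒ q = 4/9.

16/9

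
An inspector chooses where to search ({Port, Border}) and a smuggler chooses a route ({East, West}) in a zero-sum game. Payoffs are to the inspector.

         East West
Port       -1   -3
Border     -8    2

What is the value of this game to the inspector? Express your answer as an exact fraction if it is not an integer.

-13/6

Row minima: Port → -3, Border → -8; maximin = -3.
Column maxima: East → -1, West → 2; minimax = -1.
-3 ≠ -1, so there is no saddle point; optimal play is mixed.
Let the inspector play Port with probability p. Expected payoff against East: (-1)p + (-8)(1−p) = 7p − 8; against West: (-3)p + 2(1−p) = −5p + 2.
Setting these equal: 7p − 8 = −5p + 2 ⇒ 12p = 10 ⇒ p = 5/6, and the value is (7)·(5/6) − 8 = -13/6.
For the smuggler: with q = P(East), equating Port's and Border's payoffs gives 2q − 3 = −10q + 2 ⇒ q = 5/12.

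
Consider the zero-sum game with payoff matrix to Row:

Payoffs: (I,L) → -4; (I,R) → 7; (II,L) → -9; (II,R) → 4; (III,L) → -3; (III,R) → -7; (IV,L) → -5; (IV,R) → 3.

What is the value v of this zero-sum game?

-49/15

Row minima: I → -4, II → -9, III → -7, IV → -5; maximin = -4.
Column maxima: L → -3, R → 7; minimax = -3.
-4 ≠ -3, so there is no saddle point; optimal play is mixed.
II is strictly dominated by I, so Row never plays it.
IV is strictly dominated by I, so Row never plays it.
On the remaining 2×2 (I, III vs L, R):
Let Row play I with probability p. Expected payoff against L: (-4)p + (-3)(1−p) = −p − 3; against R: 7p + (-7)(1−p) = 14p − 7.
Setting these equal: −p − 3 = 14p − 7 ⇒ −15p = -4 ⇒ p = 4/15, and the value is (-1)·(4/15) − 3 = -49/15.
For Column: with q = P(L), equating I's and III's payoffs gives −11q + 7 = 4q − 7 ⇒ q = 14/15.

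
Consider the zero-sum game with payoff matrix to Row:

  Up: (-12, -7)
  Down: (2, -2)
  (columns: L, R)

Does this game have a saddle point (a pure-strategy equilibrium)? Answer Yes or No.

Row minima: Up → -12, Down → -2; maximin = -2.
Column maxima: L → 2, R → -2; minimax = -2.
maximin = minimax = -2, so a saddle point exists.

Yes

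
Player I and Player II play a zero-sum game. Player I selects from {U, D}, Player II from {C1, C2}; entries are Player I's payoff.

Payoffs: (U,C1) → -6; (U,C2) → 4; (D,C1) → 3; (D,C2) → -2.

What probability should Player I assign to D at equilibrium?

2/3

Row minima: U → -6, D → -2; maximin = -2.
Column maxima: C1 → 3, C2 → 4; minimax = 3.
-2 ≠ 3, so there is no saddle point; optimal play is mixed.
Let Player I play U with probability p. Expected payoff against C1: (-6)p + 3(1−p) = −9p + 3; against C2: 4p + (-2)(1−p) = 6p − 2.
Setting these equal: −9p + 3 = 6p − 2 ⇒ −15p = -5 ⇒ p = 1/3, and the value is (-9)·(1/3) + 3 = 0.
For Player II: with q = P(C1), equating U's and D's payoffs gives −10q + 4 = 5q − 2 ⇒ q = 2/5.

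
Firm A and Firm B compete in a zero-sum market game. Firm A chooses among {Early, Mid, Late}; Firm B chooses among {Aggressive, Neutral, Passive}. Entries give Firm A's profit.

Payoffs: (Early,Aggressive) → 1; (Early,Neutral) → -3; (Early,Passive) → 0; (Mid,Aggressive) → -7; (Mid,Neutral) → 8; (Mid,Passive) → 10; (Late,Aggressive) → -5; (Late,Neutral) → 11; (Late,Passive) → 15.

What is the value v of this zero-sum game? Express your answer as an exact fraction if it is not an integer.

Row minima: Early → -3, Mid → -7, Late → -5; maximin = -3.
Column maxima: Aggressive → 1, Neutral → 11, Passive → 15; minimax = 1.
-3 ≠ 1, so there is no saddle point; optimal play is mixed.
Mid is strictly dominated by Late, so Firm A never plays it.
Passive is strictly dominated by Neutral (it gives Firm A strictly more in every row), so Firm B never plays it.
On the remaining 2×2 (Early, Late vs Aggressive, Neutral):
Let Firm A play Early with probability p. Expected payoff against Aggressive: 1p + (-5)(1−p) = 6p − 5; against Neutral: (-3)p + 11(1−p) = −14p + 11.
Setting these equal: 6p − 5 = −14p + 11 ⇒ 20p = 16 ⇒ p = 4/5, and the value is (6)·(4/5) − 5 = -1/5.
For Firm B: with q = P(Aggressive), equating Early's and Late's payoffs gives 4q − 3 = −16q + 11 ⇒ q = 7/10.

-1/5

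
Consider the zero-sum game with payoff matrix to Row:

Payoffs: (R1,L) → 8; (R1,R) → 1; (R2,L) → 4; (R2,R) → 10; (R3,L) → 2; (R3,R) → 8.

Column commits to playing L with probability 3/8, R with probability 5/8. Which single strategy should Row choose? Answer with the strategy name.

Expected payoff of R1: (3/8)·8 + (5/8)·1 = 29/8.
Expected payoff of R2: (3/8)·4 + (5/8)·10 = 31/4.
Expected payoff of R3: (3/8)·2 + (5/8)·8 = 23/4.
The largest is 31/4, so Row's best response is R2.

R2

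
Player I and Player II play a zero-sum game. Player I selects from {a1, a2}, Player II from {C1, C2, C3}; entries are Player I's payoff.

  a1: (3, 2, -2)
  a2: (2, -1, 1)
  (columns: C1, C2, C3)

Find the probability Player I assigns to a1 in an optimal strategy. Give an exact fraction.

1/3

Row minima: a1 → -2, a2 → -1; maximin = -1.
Column maxima: C1 → 3, C2 → 2, C3 → 1; minimax = 1.
-1 ≠ 1, so there is no saddle point; optimal play is mixed.
C1 is strictly dominated by C2 (it gives Player I strictly more in every row), so Player II never plays it.
On the remaining 2×2 (a1, a2 vs C2, C3):
Let Player I play a1 with probability p. Expected payoff against C2: 2p + (-1)(1−p) = 3p − 1; against C3: (-2)p + 1(1−p) = −3p + 1.
Setting these equal: 3p − 1 = −3p + 1 ⇒ 6p = 2 ⇒ p = 1/3, and the value is (3)·(1/3) − 1 = 0.
For Player II: with q = P(C2), equating a1's and a2's payoffs gives 4q − 2 = −2q + 1 ⇒ q = 1/2.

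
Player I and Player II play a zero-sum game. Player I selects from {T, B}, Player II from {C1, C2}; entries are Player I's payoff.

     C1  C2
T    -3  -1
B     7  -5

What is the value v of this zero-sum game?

-11/7

Row minima: T → -3, B → -5; maximin = -3.
Column maxima: C1 → 7, C2 → -1; minimax = -1.
-3 ≠ -1, so there is no saddle point; optimal play is mixed.
Let Player I play T with probability p. Expected payoff against C1: (-3)p + 7(1−p) = −10p + 7; against C2: (-1)p + (-5)(1−p) = 4p − 5.
Setting these equal: −10p + 7 = 4p − 5 ⇒ −14p = -12 ⇒ p = 6/7, and the value is (-10)·(6/7) + 7 = -11/7.
For Player II: with q = P(C1), equating T's and B's payoffs gives −2q − 1 = 12q − 5 ⇒ q = 2/7.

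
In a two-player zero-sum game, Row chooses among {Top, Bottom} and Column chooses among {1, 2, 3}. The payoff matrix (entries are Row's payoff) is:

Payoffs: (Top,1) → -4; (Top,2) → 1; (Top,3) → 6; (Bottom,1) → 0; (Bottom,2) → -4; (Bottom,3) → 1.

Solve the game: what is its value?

Row minima: Top → -4, Bottom → -4; maximin = -4.
Column maxima: 1 → 0, 2 → 1, 3 → 6; minimax = 0.
-4 ≠ 0, so there is no saddle point; optimal play is mixed.
3 is strictly dominated by 1 (it gives Row strictly more in every row), so Column never plays it.
On the remaining 2×2 (Top, Bottom vs 1, 2):
Let Row play Top with probability p. Expected payoff against 1: (-4)p + 0(1−p) = −4p; against 2: 1p + (-4)(1−p) = 5p − 4.
Setting these equal: −4p = 5p − 4 ⇒ −9p = -4 ⇒ p = 4/9, and the value is (-4)·(4/9) = -16/9.
For Column: with q = P(1), equating Top's and Bottom's payoffs gives −5q + 1 = 4q − 4 ⇒ q = 5/9.

-16/9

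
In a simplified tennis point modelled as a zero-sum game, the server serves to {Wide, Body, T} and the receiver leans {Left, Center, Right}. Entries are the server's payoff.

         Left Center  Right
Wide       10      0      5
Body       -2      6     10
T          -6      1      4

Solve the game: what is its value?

Row minima: Wide → 0, Body → -2, T → -6; maximin = 0.
Column maxima: Left → 10, Center → 6, Right → 10; minimax = 6.
0 ≠ 6, so there is no saddle point; optimal play is mixed.
T is strictly dominated by Body, so the server never plays it.
Right is strictly dominated by Center (it gives the server strictly more in every row), so the receiver never plays it.
On the remaining 2×2 (Wide, Body vs Left, Center):
Let the server play Wide with probability p. Expected payoff against Left: 10p + (-2)(1−p) = 12p − 2; against Center: 0p + 6(1−p) = −6p + 6.
Setting these equal: 12p − 2 = −6p + 6 ⇒ 18p = 8 ⇒ p = 4/9, and the value is (12)·(4/9) − 2 = 10/3.
For the receiver: with q = P(Left), equating Wide's and Body's payoffs gives 10q = −8q + 6 ⇒ q = 1/3.

10/3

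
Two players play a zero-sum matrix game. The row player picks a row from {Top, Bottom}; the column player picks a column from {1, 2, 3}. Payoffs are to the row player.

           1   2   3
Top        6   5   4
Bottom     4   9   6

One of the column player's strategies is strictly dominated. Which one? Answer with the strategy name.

3 holds the row player's payoff strictly below 2 in every row: 4 < 5, 6 < 9.
So 2 is strictly dominated for the column player.

2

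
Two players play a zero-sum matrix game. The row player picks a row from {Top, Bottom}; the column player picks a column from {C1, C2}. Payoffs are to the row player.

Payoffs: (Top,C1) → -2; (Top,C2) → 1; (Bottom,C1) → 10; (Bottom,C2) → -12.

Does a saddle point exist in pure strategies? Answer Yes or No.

No

Row minima: Top → -2, Bottom → -12; maximin = -2.
Column maxima: C1 → 10, C2 → 1; minimax = 1.
-2 ≠ 1, so no pure-strategy equilibrium exists.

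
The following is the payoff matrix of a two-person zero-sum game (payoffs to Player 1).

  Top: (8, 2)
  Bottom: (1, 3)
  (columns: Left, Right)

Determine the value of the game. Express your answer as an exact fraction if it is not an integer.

Row minima: Top → 2, Bottom → 1; maximin = 2.
Column maxima: Left → 8, Right → 3; minimax = 3.
2 ≠ 3, so there is no saddle point; optimal play is mixed.
Let Player 1 play Top with probability p. Expected payoff against Left: 8p + 1(1−p) = 7p + 1; against Right: 2p + 3(1−p) = −p + 3.
Setting these equal: 7p + 1 = −p + 3 ⇒ 8p = 2 ⇒ p = 1/4, and the value is (7)·(1/4) + 1 = 11/4.
For Player 2: with q = P(Left), equating Top's and Bottom's payoffs gives 6q + 2 = −2q + 3 ⇒ q = 1/8.

11/4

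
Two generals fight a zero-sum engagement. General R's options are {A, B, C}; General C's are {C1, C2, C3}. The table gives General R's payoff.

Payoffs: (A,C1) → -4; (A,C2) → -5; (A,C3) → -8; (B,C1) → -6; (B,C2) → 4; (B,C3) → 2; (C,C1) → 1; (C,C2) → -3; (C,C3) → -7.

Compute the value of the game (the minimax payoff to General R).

-5/2

Row minima: A → -8, B → -6, C → -7; maximin = -6.
Column maxima: C1 → 1, C2 → 4, C3 → 2; minimax = 1.
-6 ≠ 1, so there is no saddle point; optimal play is mixed.
A is strictly dominated by C, so General R never plays it.
C2 is strictly dominated by C3 (it gives General R strictly more in every row), so General C never plays it.
On the remaining 2×2 (B, C vs C1, C3):
Let General R play B with probability p. Expected payoff against C1: (-6)p + 1(1−p) = −7p + 1; against C3: 2p + (-7)(1−p) = 9p − 7.
Setting these equal: −7p + 1 = 9p − 7 ⇒ −16p = -8 ⇒ p = 1/2, and the value is (-7)·(1/2) + 1 = -5/2.
For General C: with q = P(C1), equating B's and C's payoffs gives −8q + 2 = 8q − 7 ⇒ q = 9/16.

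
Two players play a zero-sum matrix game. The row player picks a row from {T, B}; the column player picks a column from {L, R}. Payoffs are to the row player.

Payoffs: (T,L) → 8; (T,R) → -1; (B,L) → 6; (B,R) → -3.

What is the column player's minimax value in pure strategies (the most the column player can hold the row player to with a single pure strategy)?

Column maxima: L → 8, R → -1.
The smallest of these is -1.

-1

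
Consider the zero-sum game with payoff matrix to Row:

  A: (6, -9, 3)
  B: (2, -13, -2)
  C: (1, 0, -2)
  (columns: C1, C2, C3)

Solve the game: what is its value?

-9/7

Row minima: A → -9, B → -13, C → -2; maximin = -2.
Column maxima: C1 → 6, C2 → 0, C3 → 3; minimax = 0.
-2 ≠ 0, so there is no saddle point; optimal play is mixed.
B is strictly dominated by A, so Row never plays it.
C1 is strictly dominated by C2 (it gives Row strictly more in every row), so Column never plays it.
On the remaining 2×2 (A, C vs C2, C3):
Let Row play A with probability p. Expected payoff against C2: (-9)p + 0(1−p) = −9p; against C3: 3p + (-2)(1−p) = 5p − 2.
Setting these equal: −9p = 5p − 2 ⇒ −14p = -2 ⇒ p = 1/7, and the value is (-9)·(1/7) = -9/7.
For Column: with q = P(C2), equating A's and C's payoffs gives −12q + 3 = 2q − 2 ⇒ q = 5/14.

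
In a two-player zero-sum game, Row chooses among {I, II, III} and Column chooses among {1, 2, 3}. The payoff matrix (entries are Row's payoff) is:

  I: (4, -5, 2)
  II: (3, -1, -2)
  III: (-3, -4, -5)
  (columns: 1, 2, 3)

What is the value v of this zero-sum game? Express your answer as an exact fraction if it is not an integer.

-3/2

Row minima: I → -5, II → -2, III → -5; maximin = -2.
Column maxima: 1 → 4, 2 → -1, 3 → 2; minimax = -1.
-2 ≠ -1, so there is no saddle point; optimal play is mixed.
III is strictly dominated by II, so Row never plays it.
1 is strictly dominated by 2 (it gives Row strictly more in every row), so Column never plays it.
On the remaining 2×2 (I, II vs 2, 3):
Let Row play I with probability p. Expected payoff against 2: (-5)p + (-1)(1−p) = −4p − 1; against 3: 2p + (-2)(1−p) = 4p − 2.
Setting these equal: −4p − 1 = 4p − 2 ⇒ −8p = -1 ⇒ p = 1/8, and the value is (-4)·(1/8) − 1 = -3/2.
For Column: with q = P(2), equating I's and II's payoffs gives −7q + 2 = q − 2 ⇒ q = 1/2.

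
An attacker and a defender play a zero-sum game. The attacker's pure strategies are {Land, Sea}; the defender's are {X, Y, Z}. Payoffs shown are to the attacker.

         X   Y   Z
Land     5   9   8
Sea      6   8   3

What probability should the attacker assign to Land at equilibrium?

1/2

Row minima: Land → 5, Sea → 3; maximin = 5.
Column maxima: X → 6, Y → 9, Z → 8; minimax = 6.
5 ≠ 6, so there is no saddle point; optimal play is mixed.
Y is strictly dominated by X (it gives the attacker strictly more in every row), so the defender never plays it.
On the remaining 2×2 (Land, Sea vs X, Z):
Let the attacker play Land with probability p. Expected payoff against X: 5p + 6(1−p) = −p + 6; against Z: 8p + 3(1−p) = 5p + 3.
Setting these equal: −p + 6 = 5p + 3 ⇒ −6p = -3 ⇒ p = 1/2, and the value is (-1)·(1/2) + 6 = 11/2.
For the defender: with q = P(X), equating Land's and Sea's payoffs gives −3q + 8 = 3q + 3 ⇒ q = 5/6.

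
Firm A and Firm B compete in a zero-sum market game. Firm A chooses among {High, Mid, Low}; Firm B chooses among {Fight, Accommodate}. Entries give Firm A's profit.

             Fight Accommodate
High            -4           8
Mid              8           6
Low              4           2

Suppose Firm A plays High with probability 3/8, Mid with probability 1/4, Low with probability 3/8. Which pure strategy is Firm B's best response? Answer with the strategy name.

Fight

If Firm B plays Fight, Firm A's expected payoff is (3/8)·(-4) + (1/4)·8 + (3/8)·4 = 2.
If Firm B plays Accommodate, Firm A's expected payoff is (3/8)·8 + (1/4)·6 + (3/8)·2 = 21/4.
Firm B minimizes Firm A's payoff; the smallest is 2, so the best response is Fight.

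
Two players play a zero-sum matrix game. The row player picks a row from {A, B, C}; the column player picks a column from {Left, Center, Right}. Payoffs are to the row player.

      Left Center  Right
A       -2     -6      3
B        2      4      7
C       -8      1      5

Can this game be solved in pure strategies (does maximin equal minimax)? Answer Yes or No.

Yes

Row minima: A → -6, B → 2, C → -8; maximin = 2.
Column maxima: Left → 2, Center → 4, Right → 7; minimax = 2.
maximin = minimax = 2, so a saddle point exists.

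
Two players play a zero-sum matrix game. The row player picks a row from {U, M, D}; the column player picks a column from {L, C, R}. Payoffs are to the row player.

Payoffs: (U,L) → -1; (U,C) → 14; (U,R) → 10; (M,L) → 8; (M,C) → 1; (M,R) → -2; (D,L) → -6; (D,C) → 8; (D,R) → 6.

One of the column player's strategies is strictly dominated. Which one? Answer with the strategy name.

C

R holds the row player's payoff strictly below C in every row: 10 < 14, -2 < 1, 6 < 8.
So C is strictly dominated for the column player.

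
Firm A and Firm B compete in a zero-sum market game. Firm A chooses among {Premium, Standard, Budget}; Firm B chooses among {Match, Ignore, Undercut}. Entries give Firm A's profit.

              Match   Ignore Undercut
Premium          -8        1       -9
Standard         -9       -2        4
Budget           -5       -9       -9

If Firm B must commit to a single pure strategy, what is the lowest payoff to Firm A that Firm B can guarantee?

Column maxima: Match → -5, Ignore → 1, Undercut → 4.
The smallest of these is -5.

-5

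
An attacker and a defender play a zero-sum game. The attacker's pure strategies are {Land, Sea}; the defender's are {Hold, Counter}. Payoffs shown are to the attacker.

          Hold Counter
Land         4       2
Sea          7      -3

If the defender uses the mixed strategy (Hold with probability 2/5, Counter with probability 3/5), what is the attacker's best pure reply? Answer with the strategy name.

Land

Expected payoff of Land: (2/5)·4 + (3/5)·2 = 14/5.
Expected payoff of Sea: (2/5)·7 + (3/5)·(-3) = 1.
The largest is 14/5, so the attacker's best response is Land.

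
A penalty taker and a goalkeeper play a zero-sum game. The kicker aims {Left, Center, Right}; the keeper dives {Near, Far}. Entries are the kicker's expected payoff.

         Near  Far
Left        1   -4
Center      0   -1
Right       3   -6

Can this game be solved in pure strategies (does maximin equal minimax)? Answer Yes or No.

Yes

Row minima: Left → -4, Center → -1, Right → -6; maximin = -1.
Column maxima: Near → 3, Far → -1; minimax = -1.
maximin = minimax = -1, so a saddle point exists.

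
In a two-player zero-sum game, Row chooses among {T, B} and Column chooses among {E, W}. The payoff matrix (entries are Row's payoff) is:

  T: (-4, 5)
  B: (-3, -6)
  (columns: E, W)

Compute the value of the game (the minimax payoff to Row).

-13/4

Row minima: T → -4, B → -6; maximin = -4.
Column maxima: E → -3, W → 5; minimax = -3.
-4 ≠ -3, so there is no saddle point; optimal play is mixed.
Let Row play T with probability p. Expected payoff against E: (-4)p + (-3)(1−p) = −p − 3; against W: 5p + (-6)(1−p) = 11p − 6.
Setting these equal: −p − 3 = 11p − 6 ⇒ −12p = -3 ⇒ p = 1/4, and the value is (-1)·(1/4) − 3 = -13/4.
For Column: with q = P(E), equating T's and B's payoffs gives −9q + 5 = 3q − 6 ⇒ q = 11/12.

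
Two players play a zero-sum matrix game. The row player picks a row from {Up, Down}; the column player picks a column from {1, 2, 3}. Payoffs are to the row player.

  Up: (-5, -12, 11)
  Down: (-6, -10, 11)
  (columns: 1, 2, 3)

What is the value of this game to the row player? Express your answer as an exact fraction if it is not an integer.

Row minima: Up → -12, Down → -10; maximin = -10.
Column maxima: 1 → -5, 2 → -10, 3 → 11; minimax = -10.
Since maximin = minimax = -10, there is a saddle point and the value is -10.

-10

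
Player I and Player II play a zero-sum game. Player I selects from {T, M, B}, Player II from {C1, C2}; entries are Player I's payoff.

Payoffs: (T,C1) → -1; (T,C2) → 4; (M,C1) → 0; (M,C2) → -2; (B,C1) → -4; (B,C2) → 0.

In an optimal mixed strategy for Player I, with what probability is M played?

5/7

Row minima: T → -1, M → -2, B → -4; maximin = -1.
Column maxima: C1 → 0, C2 → 4; minimax = 0.
-1 ≠ 0, so there is no saddle point; optimal play is mixed.
B is strictly dominated by T, so Player I never plays it.
On the remaining 2×2 (T, M vs C1, C2):
Let Player I play T with probability p. Expected payoff against C1: (-1)p + 0(1−p) = −p; against C2: 4p + (-2)(1−p) = 6p − 2.
Setting these equal: −p = 6p − 2 ⇒ −7p = -2 ⇒ p = 2/7, and the value is (-1)·(2/7) = -2/7.
For Player II: with q = P(C1), equating T's and M's payoffs gives −5q + 4 = 2q − 2 ⇒ q = 6/7.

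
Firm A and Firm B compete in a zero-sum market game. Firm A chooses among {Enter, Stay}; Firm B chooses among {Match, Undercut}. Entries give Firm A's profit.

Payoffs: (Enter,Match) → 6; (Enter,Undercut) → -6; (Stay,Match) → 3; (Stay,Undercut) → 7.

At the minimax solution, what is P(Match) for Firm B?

13/16

Row minima: Enter → -6, Stay → 3; maximin = 3.
Column maxima: Match → 6, Undercut → 7; minimax = 6.
3 ≠ 6, so there is no saddle point; optimal play is mixed.
Let Firm A play Enter with probability p. Expected payoff against Match: 6p + 3(1−p) = 3p + 3; against Undercut: (-6)p + 7(1−p) = −13p + 7.
Setting these equal: 3p + 3 = −13p + 7 ⇒ 16p = 4 ⇒ p = 1/4, and the value is (3)·(1/4) + 3 = 15/4.
For Firm B: with q = P(Match), equating Enter's and Stay's payoffs gives 12q − 6 = −4q + 7 ⇒ q = 13/16.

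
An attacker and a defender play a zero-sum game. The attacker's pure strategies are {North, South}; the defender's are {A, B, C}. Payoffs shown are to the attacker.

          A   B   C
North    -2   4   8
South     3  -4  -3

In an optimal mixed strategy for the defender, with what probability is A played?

Row minima: North → -2, South → -4; maximin = -2.
Column maxima: A → 3, B → 4, C → 8; minimax = 3.
-2 ≠ 3, so there is no saddle point; optimal play is mixed.
C is strictly dominated by B (it gives the attacker strictly more in every row), so the defender never plays it.
On the remaining 2×2 (North, South vs A, B):
Let the attacker play North with probability p. Expected payoff against A: (-2)p + 3(1−p) = −5p + 3; against B: 4p + (-4)(1−p) = 8p − 4.
Setting these equal: −5p + 3 = 8p − 4 ⇒ −13p = -7 ⇒ p = 7/13, and the value is (-5)·(7/13) + 3 = 4/13.
For the defender: with q = P(A), equating North's and South's payoffs gives −6q + 4 = 7q − 4 ⇒ q = 8/13.

8/13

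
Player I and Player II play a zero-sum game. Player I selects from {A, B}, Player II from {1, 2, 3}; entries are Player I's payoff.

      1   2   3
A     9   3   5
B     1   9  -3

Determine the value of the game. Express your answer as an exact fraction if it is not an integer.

Row minima: A → 3, B → -3; maximin = 3.
Column maxima: 1 → 9, 2 → 9, 3 → 5; minimax = 5.
3 ≠ 5, so there is no saddle point; optimal play is mixed.
1 is strictly dominated by 3 (it gives Player I strictly more in every row), so Player II never plays it.
On the remaining 2×2 (A, B vs 2, 3):
Let Player I play A with probability p. Expected payoff against 2: 3p + 9(1−p) = −6p + 9; against 3: 5p + (-3)(1−p) = 8p − 3.
Setting these equal: −6p + 9 = 8p − 3 ⇒ −14p = -12 ⇒ p = 6/7, and the value is (-6)·(6/7) + 9 = 27/7.
For Player II: with q = P(2), equating A's and B's payoffs gives −2q + 5 = 12q − 3 ⇒ q = 4/7.

27/7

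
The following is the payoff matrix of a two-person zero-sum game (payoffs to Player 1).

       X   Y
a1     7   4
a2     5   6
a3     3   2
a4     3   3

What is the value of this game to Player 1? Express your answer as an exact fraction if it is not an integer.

Row minima: a1 → 4, a2 → 5, a3 → 2, a4 → 3; maximin = 5.
Column maxima: X → 7, Y → 6; minimax = 6.
5 ≠ 6, so there is no saddle point; optimal play is mixed.
a3 is strictly dominated by a1, so Player 1 never plays it.
a4 is strictly dominated by a1, so Player 1 never plays it.
On the remaining 2×2 (a1, a2 vs X, Y):
Let Player 1 play a1 with probability p. Expected payoff against X: 7p + 5(1−p) = 2p + 5; against Y: 4p + 6(1−p) = −2p + 6.
Setting these equal: 2p + 5 = −2p + 6 ⇒ 4p = 1 ⇒ p = 1/4, and the value is (2)·(1/4) + 5 = 11/2.
For Player 2: with q = P(X), equating a1's and a2's payoffs gives 3q + 4 = −q + 6 ⇒ q = 1/2.

11/2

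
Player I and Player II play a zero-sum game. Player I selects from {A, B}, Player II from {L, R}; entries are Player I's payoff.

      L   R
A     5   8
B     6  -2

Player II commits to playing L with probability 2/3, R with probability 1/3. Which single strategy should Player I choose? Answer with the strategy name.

A

Expected payoff of A: (2/3)·5 + (1/3)·8 = 6.
Expected payoff of B: (2/3)·6 + (1/3)·(-2) = 10/3.
The largest is 6, so Player I's best response is A.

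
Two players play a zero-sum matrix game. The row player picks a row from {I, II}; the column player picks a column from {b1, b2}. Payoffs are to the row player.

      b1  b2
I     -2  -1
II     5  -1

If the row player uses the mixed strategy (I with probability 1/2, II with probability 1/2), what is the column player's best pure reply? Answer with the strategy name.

If the column player plays b1, the row player's expected payoff is (1/2)·(-2) + (1/2)·5 = 3/2.
If the column player plays b2, the row player's expected payoff is (1/2)·(-1) + (1/2)·(-1) = -1.
The column player minimizes the row player's payoff; the smallest is -1, so the best response is b2.

b2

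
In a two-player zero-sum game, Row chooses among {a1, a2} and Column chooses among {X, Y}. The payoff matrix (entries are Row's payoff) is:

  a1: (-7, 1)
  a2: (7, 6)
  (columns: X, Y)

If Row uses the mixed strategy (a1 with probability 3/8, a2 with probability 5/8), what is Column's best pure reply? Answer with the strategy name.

X

If Column plays X, Row's expected payoff is (3/8)·(-7) + (5/8)·7 = 7/4.
If Column plays Y, Row's expected payoff is (3/8)·1 + (5/8)·6 = 33/8.
Column minimizes Row's payoff; the smallest is 7/4, so the best response is X.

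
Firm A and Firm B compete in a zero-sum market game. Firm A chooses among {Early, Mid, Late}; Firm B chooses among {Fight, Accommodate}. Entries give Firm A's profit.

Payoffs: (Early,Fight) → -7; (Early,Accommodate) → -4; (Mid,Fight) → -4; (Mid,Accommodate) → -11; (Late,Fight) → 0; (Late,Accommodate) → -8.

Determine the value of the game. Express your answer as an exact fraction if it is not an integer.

Row minima: Early → -7, Mid → -11, Late → -8; maximin = -7.
Column maxima: Fight → 0, Accommodate → -4; minimax = -4.
-7 ≠ -4, so there is no saddle point; optimal play is mixed.
Mid is strictly dominated by Late, so Firm A never plays it.
On the remaining 2×2 (Early, Late vs Fight, Accommodate):
Let Firm A play Early with probability p. Expected payoff against Fight: (-7)p + 0(1−p) = −7p; against Accommodate: (-4)p + (-8)(1−p) = 4p − 8.
Setting these equal: −7p = 4p − 8 ⇒ −11p = -8 ⇒ p = 8/11, and the value is (-7)·(8/11) = -56/11.
For Firm B: with q = P(Fight), equating Early's and Late's payoffs gives −3q − 4 = 8q − 8 ⇒ q = 4/11.

-56/11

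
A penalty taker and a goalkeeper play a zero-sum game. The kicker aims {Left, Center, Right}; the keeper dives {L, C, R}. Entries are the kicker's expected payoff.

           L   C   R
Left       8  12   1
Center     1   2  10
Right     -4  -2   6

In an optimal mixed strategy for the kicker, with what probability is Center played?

7/16

Row minima: Left → 1, Center → 1, Right → -4; maximin = 1.
Column maxima: L → 8, C → 12, R → 10; minimax = 8.
1 ≠ 8, so there is no saddle point; optimal play is mixed.
Right is strictly dominated by Center, so the kicker never plays it.
C is strictly dominated by L (it gives the kicker strictly more in every row), so the keeper never plays it.
On the remaining 2×2 (Left, Center vs L, R):
Let the kicker play Left with probability p. Expected payoff against L: 8p + 1(1−p) = 7p + 1; against R: 1p + 10(1−p) = −9p + 10.
Setting these equal: 7p + 1 = −9p + 10 ⇒ 16p = 9 ⇒ p = 9/16, and the value is (7)·(9/16) + 1 = 79/16.
For the keeper: with q = P(L), equating Left's and Center's payoffs gives 7q + 1 = −9q + 10 ⇒ q = 9/16.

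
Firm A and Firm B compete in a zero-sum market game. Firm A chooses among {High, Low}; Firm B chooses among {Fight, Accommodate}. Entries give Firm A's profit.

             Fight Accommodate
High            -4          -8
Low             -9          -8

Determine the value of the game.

-8

Row minima: High → -8, Low → -9; maximin = -8.
Column maxima: Fight → -4, Accommodate → -8; minimax = -8.
Since maximin = minimax = -8, there is a saddle point and the value is -8.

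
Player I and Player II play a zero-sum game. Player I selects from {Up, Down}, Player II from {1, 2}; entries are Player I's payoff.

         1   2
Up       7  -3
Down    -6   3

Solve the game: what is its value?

Row minima: Up → -3, Down → -6; maximin = -3.
Column maxima: 1 → 7, 2 → 3; minimax = 3.
-3 ≠ 3, so there is no saddle point; optimal play is mixed.
Let Player I play Up with probability p. Expected payoff against 1: 7p + (-6)(1−p) = 13p − 6; against 2: (-3)p + 3(1−p) = −6p + 3.
Setting these equal: 13p − 6 = −6p + 3 ⇒ 19p = 9 ⇒ p = 9/19, and the value is (13)·(9/19) − 6 = 3/19.
For Player II: with q = P(1), equating Up's and Down's payoffs gives 10q − 3 = −9q + 3 ⇒ q = 6/19.

3/19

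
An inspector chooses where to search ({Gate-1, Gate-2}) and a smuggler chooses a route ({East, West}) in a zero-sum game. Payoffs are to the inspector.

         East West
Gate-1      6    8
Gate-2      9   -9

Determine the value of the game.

63/10

Row minima: Gate-1 → 6, Gate-2 → -9; maximin = 6.
Column maxima: East → 9, West → 8; minimax = 8.
6 ≠ 8, so there is no saddle point; optimal play is mixed.
Let the inspector play Gate-1 with probability p. Expected payoff against East: 6p + 9(1−p) = −3p + 9; against West: 8p + (-9)(1−p) = 17p − 9.
Setting these equal: −3p + 9 = 17p − 9 ⇒ −20p = -18 ⇒ p = 9/10, and the value is (-3)·(9/10) + 9 = 63/10.
For the smuggler: with q = P(East), equating Gate-1's and Gate-2's payoffs gives −2q + 8 = 18q − 9 ⇒ q = 17/20.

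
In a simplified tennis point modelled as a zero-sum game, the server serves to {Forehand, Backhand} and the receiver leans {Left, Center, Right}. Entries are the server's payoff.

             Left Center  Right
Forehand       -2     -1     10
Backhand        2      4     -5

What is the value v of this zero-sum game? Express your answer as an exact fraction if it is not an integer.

Row minima: Forehand → -2, Backhand → -5; maximin = -2.
Column maxima: Left → 2, Center → 4, Right → 10; minimax = 2.
-2 ≠ 2, so there is no saddle point; optimal play is mixed.
Center is strictly dominated by Left (it gives the server strictly more in every row), so the receiver never plays it.
On the remaining 2×2 (Forehand, Backhand vs Left, Right):
Let the server play Forehand with probability p. Expected payoff against Left: (-2)p + 2(1−p) = −4p + 2; against Right: 10p + (-5)(1−p) = 15p − 5.
Setting these equal: −4p + 2 = 15p − 5 ⇒ −19p = -7 ⇒ p = 7/19, and the value is (-4)·(7/19) + 2 = 10/19.
For the receiver: with q = P(Left), equating Forehand's and Backhand's payoffs gives −12q + 10 = 7q − 5 ⇒ q = 15/19.

10/19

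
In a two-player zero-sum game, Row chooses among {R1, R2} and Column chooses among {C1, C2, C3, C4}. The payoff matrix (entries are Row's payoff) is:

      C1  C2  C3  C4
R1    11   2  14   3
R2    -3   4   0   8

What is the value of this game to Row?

25/8

Row minima: R1 → 2, R2 → -3; maximin = 2.
Column maxima: C1 → 11, C2 → 4, C3 → 14, C4 → 8; minimax = 4.
2 ≠ 4, so there is no saddle point; optimal play is mixed.
C3 is strictly dominated by C1 (it gives Row strictly more in every row), so Column never plays it.
C4 is strictly dominated by C2 (it gives Row strictly more in every row), so Column never plays it.
On the remaining 2×2 (R1, R2 vs C1, C2):
Let Row play R1 with probability p. Expected payoff against C1: 11p + (-3)(1−p) = 14p − 3; against C2: 2p + 4(1−p) = −2p + 4.
Setting these equal: 14p − 3 = −2p + 4 ⇒ 16p = 7 ⇒ p = 7/16, and the value is (14)·(7/16) − 3 = 25/8.
For Column: with q = P(C1), equating R1's and R2's payoffs gives 9q + 2 = −7q + 4 ⇒ q = 1/8.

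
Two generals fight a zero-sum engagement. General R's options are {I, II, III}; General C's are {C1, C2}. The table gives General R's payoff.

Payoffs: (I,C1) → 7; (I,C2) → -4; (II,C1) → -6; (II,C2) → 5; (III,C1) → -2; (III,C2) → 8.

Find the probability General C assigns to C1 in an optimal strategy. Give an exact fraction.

4/7

Row minima: I → -4, II → -6, III → -2; maximin = -2.
Column maxima: C1 → 7, C2 → 8; minimax = 7.
-2 ≠ 7, so there is no saddle point; optimal play is mixed.
II is strictly dominated by III, so General R never plays it.
On the remaining 2×2 (I, III vs C1, C2):
Let General R play I with probability p. Expected payoff against C1: 7p + (-2)(1−p) = 9p − 2; against C2: (-4)p + 8(1−p) = −12p + 8.
Setting these equal: 9p − 2 = −12p + 8 ⇒ 21p = 10 ⇒ p = 10/21, and the value is (9)·(10/21) − 2 = 16/7.
For General C: with q = P(C1), equating I's and III's payoffs gives 11q − 4 = −10q + 8 ⇒ q = 4/7.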